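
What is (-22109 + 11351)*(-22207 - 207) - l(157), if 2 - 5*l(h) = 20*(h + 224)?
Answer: 1205656678/5 ≈ 2.4113e+8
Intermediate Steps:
l(h) = -4478/5 - 4*h (l(h) = ⅖ - 4*(h + 224) = ⅖ - 4*(224 + h) = ⅖ - (4480 + 20*h)/5 = ⅖ + (-896 - 4*h) = -4478/5 - 4*h)
(-22109 + 11351)*(-22207 - 207) - l(157) = (-22109 + 11351)*(-22207 - 207) - (-4478/5 - 4*157) = -10758*(-22414) - (-4478/5 - 628) = 241129812 - 1*(-7618/5) = 241129812 + 7618/5 = 1205656678/5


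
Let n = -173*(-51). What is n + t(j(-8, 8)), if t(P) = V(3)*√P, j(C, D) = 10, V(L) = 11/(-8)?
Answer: 8823 - 11*√10/8 ≈ 8818.7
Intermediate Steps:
V(L) = -11/8 (V(L) = 11*(-⅛) = -11/8)
t(P) = -11*√P/8
n = 8823
n + t(j(-8, 8)) = 8823 - 11*√10/8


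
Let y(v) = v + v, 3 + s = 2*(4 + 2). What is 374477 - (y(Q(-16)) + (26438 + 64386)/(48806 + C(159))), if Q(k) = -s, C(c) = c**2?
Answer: 27745120241/74087 ≈ 3.7449e+5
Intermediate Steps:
s = 9 (s = -3 + 2*(4 + 2) = -3 + 2*6 = -3 + 12 = 9)
Q(k) = -9 (Q(k) = -1*9 = -9)
y(v) = 2*v
374477 - (y(Q(-16)) + (26438 + 64386)/(48806 + C(159))) = 374477 - (2*(-9) + (26438 + 64386)/(48806 + 159**2)) = 374477 - (-18 + 90824/(48806 + 25281)) = 374477 - (-18 + 90824/74087) = 374477 - 1*(-1242742/74087) = 374477 + 1242742/74087 = 27745120241/74087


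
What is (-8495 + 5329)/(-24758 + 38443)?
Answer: -3166/13685 ≈ -0.23135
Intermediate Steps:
(-8495 + 5329)/(-24758 + 38443) = -3166/13685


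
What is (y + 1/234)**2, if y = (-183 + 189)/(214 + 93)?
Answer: 2927521/5160698244 ≈ 0.00056727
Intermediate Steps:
y = 6/307 ≈ 0.019544
(y + 1/234)**2 = (6/307 + 1/234)**2 = (1711/71838)**2 = 2927521/5160698244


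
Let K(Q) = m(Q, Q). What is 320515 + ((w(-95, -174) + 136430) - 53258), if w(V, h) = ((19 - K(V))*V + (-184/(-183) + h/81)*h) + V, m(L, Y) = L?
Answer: 215735494/549 ≈ 3.9296e+5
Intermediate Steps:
K(Q) = Q
w(V, h) = V + V*(19 - V) + h*(184/183 + h/81) (w(V, h) = ((19 - V)*V + (-184/(-183) + h/81)*h) + V = (V*(19 - V) + (-184*(-1/183) + h*(1/81))*h) + V = (V*(19 - V) + (184/183 + h/81)*h) + V = (V*(19 - V) + h*(184/183 + h/81)) + V = V + V*(19 - V) + h*(184/183 + h/81))
320515 + ((w(-95, -174) + 136430) - 53258) = 320515 + (((-1*(-95)² + 20*(-95) + (1/81)*(-174)² + (184/183)*(-174)) + 136430) - 53258) = 320515 + (((-1*9025 - 1900 + (1/81)*30276 - 10672/61) + 136430) - 53258) = 320515 + (((-9025 - 1900 + 3364/9 - 10672/61) + 136430) - 53258) = 320515 + ((-5888669/549 + 136430) - 53258) = 320515 + (69011401/549 - 53258) = 320515 + 39772759/549 = 215735494/549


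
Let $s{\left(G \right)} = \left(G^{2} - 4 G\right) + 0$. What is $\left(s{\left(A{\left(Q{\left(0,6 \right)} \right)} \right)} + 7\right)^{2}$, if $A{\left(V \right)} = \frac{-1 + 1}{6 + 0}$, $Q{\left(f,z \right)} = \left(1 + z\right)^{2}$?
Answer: $49$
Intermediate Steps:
$A{\left(V \right)} = 0$ ($A{\left(V \right)} = \frac{0}{6} = 0 \cdot \frac{1}{6} = 0$)
$s{\left(G \right)} = G^{2} - 4 G$
$\left(s{\left(A{\left(Q{\left(0,6 \right)} \right)} \right)} + 7\right)^{2} = \left(0 \left(-4 + 0\right) + 7\right)^{2} = \left(0 \left(-4\right) + 7\right)^{2} = \left(0 + 7\right)^{2} = 7^{2} = 49$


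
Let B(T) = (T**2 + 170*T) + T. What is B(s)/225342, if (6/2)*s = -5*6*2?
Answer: -1510/112671 ≈ -0.013402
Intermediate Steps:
s = -20 (s = (-5*6*2)/3 = (-30*2)/3 = (1/3)*(-60) = -20)
B(T) = T**2 + 171*T
B(s)/225342 = -20*(171 - 20)/225342 = -20*151*(1/225342) = -3020*1/225342 = -1510/112671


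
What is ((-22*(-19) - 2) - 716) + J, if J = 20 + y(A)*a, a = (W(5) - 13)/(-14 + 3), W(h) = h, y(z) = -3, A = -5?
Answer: -3104/11 ≈ -282.18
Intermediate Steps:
a = 8/11 (a = (5 - 13)/(-14 + 3) = -8/(-11) = -8*(-1/11) = 8/11 ≈ 0.72727)
J = 196/11 (J = 20 - 3*8/11 = 20 - 24/11 = 196/11 ≈ 17.818)
((-22*(-19) - 2) - 716) + J = ((-22*(-19) - 2) - 716) + 196/11 = ((418 - 2) - 716) + 196/11 = (416 - 716) + 196/11 = -300 + 196/11 = -3104/11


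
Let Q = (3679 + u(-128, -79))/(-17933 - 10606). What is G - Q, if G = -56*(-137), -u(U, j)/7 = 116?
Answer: 218954075/28539 ≈ 7672.1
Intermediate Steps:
u(U, j) = -812 (u(U, j) = -7*116 = -812)
Q = -2867/28539 (Q = (3679 - 812)/(-17933 - 10606) = 2867/(-28539) = 2867*(-1/28539) = -2867/28539 ≈ -0.10046)
G = 7672
G - Q = 7672 - 1*(-2867/28539) = 7672 + 2867/28539 = 218954075/28539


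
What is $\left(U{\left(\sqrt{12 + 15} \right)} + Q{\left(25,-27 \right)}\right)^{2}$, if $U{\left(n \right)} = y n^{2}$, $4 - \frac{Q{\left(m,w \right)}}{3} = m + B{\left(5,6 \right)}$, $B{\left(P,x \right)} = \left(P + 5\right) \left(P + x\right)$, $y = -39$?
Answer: $2090916$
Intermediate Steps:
$B{\left(P,x \right)} = \left(5 + P\right) \left(P + x\right)$
$Q{\left(m,w \right)} = -318 - 3 m$ ($Q{\left(m,w \right)} = 12 - 3 \left(m + \left(5^{2} + 5 \cdot 5 + 5 \cdot 6 + 5 \cdot 6\right)\right) = 12 - 3 \left(m + \left(25 + 25 + 30 + 30\right)\right) = 12 - 3 \left(m + 110\right) = 12 - 3 \left(110 + m\right) = 12 - \left(330 + 3 m\right) = -318 - 3 m$)
$U{\left(n \right)} = - 39 n^{2}$
$\left(U{\left(\sqrt{12 + 15} \right)} + Q{\left(25,-27 \right)}\right)^{2} = \left(- 39 \left(\sqrt{12 + 15}\right)^{2} - 393\right)^{2} = \left(- 39 \left(\sqrt{27}\right)^{2} - 393\right)^{2} = \left(- 39 \left(3 \sqrt{3}\right)^{2} - 393\right)^{2} = \left(\left(-39\right) 27 - 393\right)^{2} = \left(-1053 - 393\right)^{2} = \left(-1446\right)^{2} = 2090916$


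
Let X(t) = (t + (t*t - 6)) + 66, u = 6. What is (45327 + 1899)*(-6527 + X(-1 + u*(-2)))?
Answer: -298043286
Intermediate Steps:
X(t) = 60 + t + t**2 (X(t) = (t + (t**2 - 6)) + 66 = (t + (-6 + t**2)) + 66 = (-6 + t + t**2) + 66 = 60 + t + t**2)
(45327 + 1899)*(-6527 + X(-1 + u*(-2))) = (45327 + 1899)*(-6527 + (60 + (-1 + 6*(-2)) + (-1 + 6*(-2))**2)) = 47226*(-6527 + (60 + (-1 - 12) + (-1 - 12)**2)) = 47226*(-6527 + (60 - 13 + (-13)**2)) = 47226*(-6527 + (60 - 13 + 169)) = 47226*(-6527 + 216) = 47226*(-6311) = -298043286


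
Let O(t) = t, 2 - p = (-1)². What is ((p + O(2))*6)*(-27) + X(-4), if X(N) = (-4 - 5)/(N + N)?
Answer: -3879/8 ≈ -484.88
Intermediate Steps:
p = 1 (p = 2 - 1*(-1)² = 2 - 1*1 = 2 - 1 = 1)
X(N) = -9/(2*N) (X(N) = -9*1/(2*N) = -9/(2*N))
((p + O(2))*6)*(-27) + X(-4) = ((1 + 2)*6)*(-27) - 9/2/(-4) = (3*6)*(-27) - 9/2*(-¼) = 18*(-27) + 9/8 = -486 + 9/8 = -3879/8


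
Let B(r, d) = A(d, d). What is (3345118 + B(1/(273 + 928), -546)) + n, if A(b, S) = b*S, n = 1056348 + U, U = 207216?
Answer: 4906798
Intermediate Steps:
n = 1263564 (n = 1056348 + 207216 = 1263564)
A(b, S) = S*b
B(r, d) = d² (B(r, d) = d*d = d²)
(3345118 + B(1/(273 + 928), -546)) + n = (3345118 + (-546)²) + 1263564 = (3345118 + 298116) + 1263564 = 3643234 + 1263564 = 4906798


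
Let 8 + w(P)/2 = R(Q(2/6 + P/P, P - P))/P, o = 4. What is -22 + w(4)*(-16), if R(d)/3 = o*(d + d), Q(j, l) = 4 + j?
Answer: -790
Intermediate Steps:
R(d) = 24*d (R(d) = 3*(4*(d + d)) = 3*(4*(2*d)) = 3*(8*d) = 24*d)
w(P) = -16 + 256/P (w(P) = -16 + 2*((24*(4 + (2/6 + P/P)))/P) = -16 + 2*((24*(4 + (2*(1/6) + 1)))/P) = -16 + 2*((24*(4 + (1/3 + 1)))/P) = -16 + 2*((24*(4 + 4/3))/P) = -16 + 2*((24*(16/3))/P) = -16 + 2*(128/P) = -16 + 256/P)
-22 + w(4)*(-16) = -22 + (-16 + 256/4)*(-16) = -22 + (-16 + 256*(1/4))*(-16) = -22 + (-16 + 64)*(-16) = -22 + 48*(-16) = -22 - 768 = -790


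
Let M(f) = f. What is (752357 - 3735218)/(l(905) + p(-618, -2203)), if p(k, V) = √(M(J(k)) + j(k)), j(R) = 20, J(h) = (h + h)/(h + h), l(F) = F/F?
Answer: 2982861/20 - 2982861*√21/20 ≈ -5.3432e+5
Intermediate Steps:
l(F) = 1
J(h) = 1 (J(h) = (2*h)/((2*h)) = (2*h)*(1/(2*h)) = 1)
p(k, V) = √21 (p(k, V) = √(1 + 20) = √21)
(752357 - 3735218)/(l(905) + p(-618, -2203)) = (752357 - 3735218)/(1 + √21) = -2982861/(1 + √21)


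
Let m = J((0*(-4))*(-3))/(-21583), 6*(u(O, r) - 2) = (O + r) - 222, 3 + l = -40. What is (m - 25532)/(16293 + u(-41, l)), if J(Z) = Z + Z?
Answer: -6383/4061 ≈ -1.5718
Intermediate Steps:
l = -43 (l = -3 - 40 = -43)
J(Z) = 2*Z
u(O, r) = -35 + O/6 + r/6 (u(O, r) = 2 + ((O + r) - 222)/6 = 2 + (-222 + O + r)/6 = 2 + (-37 + O/6 + r/6) = -35 + O/6 + r/6)
m = 0 (m = (2*((0*(-4))*(-3)))/(-21583) = (2*(0*(-3)))*(-1/21583) = (2*0)*(-1/21583) = 0*(-1/21583) = 0)
(m - 25532)/(16293 + u(-41, l)) = (0 - 25532)/(16293 + (-35 + (⅙)*(-41) + (⅙)*(-43))) = -25532/(16293 + (-35 - 41/6 - 43/6)) = -25532/(16293 - 49) = -25532/16244 = -25532*1/16244 = -6383/4061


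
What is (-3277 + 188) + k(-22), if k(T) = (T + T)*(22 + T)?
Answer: -3089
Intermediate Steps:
k(T) = 2*T*(22 + T) (k(T) = (2*T)*(22 + T) = 2*T*(22 + T))
(-3277 + 188) + k(-22) = (-3277 + 188) + 2*(-22)*(22 - 22) = -3089 + 2*(-22)*0 = -3089 + 0 = -3089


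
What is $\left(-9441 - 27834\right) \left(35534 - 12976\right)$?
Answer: $-840849450$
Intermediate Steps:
$\left(-9441 - 27834\right) \left(35534 - 12976\right) = \left(-37275\right) 22558 = -840849450$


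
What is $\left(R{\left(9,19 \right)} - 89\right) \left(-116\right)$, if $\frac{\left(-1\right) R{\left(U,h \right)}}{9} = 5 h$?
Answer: $109504$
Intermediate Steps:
$R{\left(U,h \right)} = - 45 h$ ($R{\left(U,h \right)} = - 9 \cdot 5 h = - 45 h$)
$\left(R{\left(9,19 \right)} - 89\right) \left(-116\right) = \left(\left(-45\right) 19 - 89\right) \left(-116\right) = \left(-855 - 89\right) \left(-116\right) = \left(-944\right) \left(-116\right) = 109504$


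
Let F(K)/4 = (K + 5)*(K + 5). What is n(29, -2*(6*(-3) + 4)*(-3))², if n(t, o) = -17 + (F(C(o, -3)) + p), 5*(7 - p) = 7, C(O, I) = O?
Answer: 15565806169/25 ≈ 6.2263e+8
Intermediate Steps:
p = 28/5 (p = 7 - ⅕*7 = 7 - 7/5 = 28/5 ≈ 5.6000)
F(K) = 4*(5 + K)² (F(K) = 4*((K + 5)*(K + 5)) = 4*((5 + K)*(5 + K)) = 4*(5 + K)²)
n(t, o) = -57/5 + 4*(5 + o)² (n(t, o) = -17 + (4*(5 + o)² + 28/5) = -17 + (28/5 + 4*(5 + o)²) = -57/5 + 4*(5 + o)²)
n(29, -2*(6*(-3) + 4)*(-3))² = (-57/5 + 4*(5 - 2*(6*(-3) + 4)*(-3))²)² = (-57/5 + 4*(5 - 2*(-18 + 4)*(-3))²)² = (-57/5 + 4*(5 - (-28)*(-3))²)² = (-57/5 + 4*(5 - 2*42)²)² = (-57/5 + 4*(5 - 84)²)² = (-57/5 + 4*(-79)²)² = (-57/5 + 4*6241)² = (-57/5 + 24964)² = (124763/5)² = 15565806169/25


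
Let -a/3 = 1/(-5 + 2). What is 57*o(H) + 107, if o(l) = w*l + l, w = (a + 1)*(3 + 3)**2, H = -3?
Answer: -12376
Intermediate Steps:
a = 1 (a = -3/(-5 + 2) = -3/(-3) = -3*(-1/3) = 1)
w = 72 (w = (1 + 1)*(3 + 3)**2 = 2*6**2 = 2*36 = 72)
o(l) = 73*l (o(l) = 72*l + l = 73*l)
57*o(H) + 107 = 57*(73*(-3)) + 107 = 57*(-219) + 107 = -12483 + 107 = -12376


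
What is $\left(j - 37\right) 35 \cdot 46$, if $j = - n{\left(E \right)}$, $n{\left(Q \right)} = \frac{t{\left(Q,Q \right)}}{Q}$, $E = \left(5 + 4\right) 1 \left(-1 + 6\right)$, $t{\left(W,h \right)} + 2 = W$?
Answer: $- \frac{549976}{9} \approx -61108.0$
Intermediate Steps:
$t{\left(W,h \right)} = -2 + W$
$E = 45$ ($E = 9 \cdot 1 \cdot 5 = 9 \cdot 5 = 45$)
$n{\left(Q \right)} = \frac{-2 + Q}{Q}$
$j = - \frac{43}{45}$ ($j = - \frac{-2 + 45}{45} = - \frac{43}{45} \approx -0.95556$)
$\left(j - 37\right) 35 \cdot 46 = \left(- \frac{43}{45} - 37\right) 35 \cdot 46 = \left(- \frac{1708}{45}\right) 35 \cdot 46 = \left(- \frac{11956}{9}\right) 46 = - \frac{549976}{9}$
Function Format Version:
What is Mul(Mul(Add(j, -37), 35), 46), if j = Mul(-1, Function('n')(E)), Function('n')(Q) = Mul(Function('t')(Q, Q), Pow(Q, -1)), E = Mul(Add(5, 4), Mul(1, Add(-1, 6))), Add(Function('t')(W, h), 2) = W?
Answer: Rational(-549976, 9) ≈ -61108.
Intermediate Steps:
Function('t')(W, h) = Add(-2, W)
E = 45 (E = Mul(9, Mul(1, 5)) = Mul(9, 5) = 45)
Function('n')(Q) = Mul(Pow(Q, -1), Add(-2, Q)) (Function('n')(Q) = Mul(Add(-2, Q), Pow(Q, -1)) = Mul(Pow(Q, -1), Add(-2, Q)))
j = Rational(-43, 45) (j = Mul(-1, Mul(Pow(45, -1), Add(-2, 45))) = Mul(-1, Mul(Rational(1, 45), 43)) = Mul(-1, Rational(43, 45)) = Rational(-43, 45) ≈ -0.95556)
Mul(Mul(Add(j, -37), 35), 46) = Mul(Mul(Add(Rational(-43, 45), -37), 35), 46) = Mul(Mul(Rational(-1708, 45), 35), 46) = Mul(Rational(-11956, 9), 46) = Rational(-549976, 9)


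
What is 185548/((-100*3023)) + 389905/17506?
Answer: 28655019553/1323015950 ≈ 21.659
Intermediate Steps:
185548/((-100*3023)) + 389905/17506 = 185548/(-302300) + 389905*(1/17506) = 185548*(-1/302300) + 389905/17506 = -46387/75575 + 389905/17506 = 28655019553/1323015950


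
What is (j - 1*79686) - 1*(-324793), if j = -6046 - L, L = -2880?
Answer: 241941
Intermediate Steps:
j = -3166 (j = -6046 - 1*(-2880) = -6046 + 2880 = -3166)
(j - 1*79686) - 1*(-324793) = (-3166 - 1*79686) - 1*(-324793) = (-3166 - 79686) + 324793 = -82852 + 324793 = 241941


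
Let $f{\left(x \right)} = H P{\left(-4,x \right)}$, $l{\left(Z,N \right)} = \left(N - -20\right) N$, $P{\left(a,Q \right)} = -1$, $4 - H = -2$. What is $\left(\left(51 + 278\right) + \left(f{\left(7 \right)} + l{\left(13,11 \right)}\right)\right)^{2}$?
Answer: $440896$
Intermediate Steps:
$H = 6$ ($H = 4 - -2 = 4 + 2 = 6$)
$l{\left(Z,N \right)} = N \left(20 + N\right)$ ($l{\left(Z,N \right)} = \left(N + 20\right) N = \left(20 + N\right) N = N \left(20 + N\right)$)
$f{\left(x \right)} = -6$ ($f{\left(x \right)} = 6 \left(-1\right) = -6$)
$\left(\left(51 + 278\right) + \left(f{\left(7 \right)} + l{\left(13,11 \right)}\right)\right)^{2} = \left(\left(51 + 278\right) - \left(6 - 11 \left(20 + 11\right)\right)\right)^{2} = \left(329 + \left(-6 + 11 \cdot 31\right)\right)^{2} = \left(329 + \left(-6 + 341\right)\right)^{2} = \left(329 + 335\right)^{2} = 664^{2} = 440896$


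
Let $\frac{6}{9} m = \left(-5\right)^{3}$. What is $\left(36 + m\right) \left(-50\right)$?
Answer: $7575$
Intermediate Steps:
$m = - \frac{375}{2}$ ($m = \frac{3 \left(-5\right)^{3}}{2} = \frac{3}{2} \left(-125\right) = - \frac{375}{2} \approx -187.5$)
$\left(36 + m\right) \left(-50\right) = \left(36 - \frac{375}{2}\right) \left(-50\right) = \left(- \frac{303}{2}\right) \left(-50\right) = 7575$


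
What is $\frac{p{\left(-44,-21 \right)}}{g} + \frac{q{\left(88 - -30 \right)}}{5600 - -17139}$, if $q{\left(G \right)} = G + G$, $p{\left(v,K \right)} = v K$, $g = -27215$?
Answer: $- \frac{14588096}{618841885} \approx -0.023573$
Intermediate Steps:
$p{\left(v,K \right)} = K v$
$q{\left(G \right)} = 2 G$
$\frac{p{\left(-44,-21 \right)}}{g} + \frac{q{\left(88 - -30 \right)}}{5600 - -17139} = \frac{\left(-21\right) \left(-44\right)}{-27215} + \frac{2 \left(88 - -30\right)}{5600 - -17139} = 924 \left(- \frac{1}{27215}\right) + \frac{2 \left(88 + 30\right)}{5600 + 17139} = - \frac{924}{27215} + \frac{2 \cdot 118}{22739} = - \frac{924}{27215} + 236 \cdot \frac{1}{22739} = - \frac{924}{27215} + \frac{236}{22739} = - \frac{14588096}{618841885}$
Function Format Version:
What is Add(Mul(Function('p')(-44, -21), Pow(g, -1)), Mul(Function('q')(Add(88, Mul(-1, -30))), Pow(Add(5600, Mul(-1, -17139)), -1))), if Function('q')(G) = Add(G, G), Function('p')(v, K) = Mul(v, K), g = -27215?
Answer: Rational(-14588096, 618841885) ≈ -0.023573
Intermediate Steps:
Function('p')(v, K) = Mul(K, v)
Function('q')(G) = Mul(2, G)
Add(Mul(Function('p')(-44, -21), Pow(g, -1)), Mul(Function('q')(Add(88, Mul(-1, -30))), Pow(Add(5600, Mul(-1, -17139)), -1))) = Add(Mul(Mul(-21, -44), Pow(-27215, -1)), Mul(Mul(2, Add(88, Mul(-1, -30))), Pow(Add(5600, Mul(-1, -17139)), -1))) = Add(Mul(924, Rational(-1, 27215)), Mul(Mul(2, Add(88, 30)), Pow(Add(5600, 17139), -1))) = Add(Rational(-924, 27215), Mul(Mul(2, 118), Pow(22739, -1))) = Add(Rational(-924, 27215), Mul(236, Rational(1, 22739))) = Add(Rational(-924, 27215), Rational(236, 22739)) = Rational(-14588096, 618841885)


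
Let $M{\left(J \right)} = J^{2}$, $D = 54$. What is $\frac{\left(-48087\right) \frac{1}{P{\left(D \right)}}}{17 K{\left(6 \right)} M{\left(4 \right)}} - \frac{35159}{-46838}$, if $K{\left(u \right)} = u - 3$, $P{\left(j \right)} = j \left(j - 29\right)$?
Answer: $\frac{675534361}{955495200} \approx 0.707$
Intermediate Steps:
$P{\left(j \right)} = j \left(-29 + j\right)$
$K{\left(u \right)} = -3 + u$
$\frac{\left(-48087\right) \frac{1}{P{\left(D \right)}}}{17 K{\left(6 \right)} M{\left(4 \right)}} - \frac{35159}{-46838} = \frac{\left(-48087\right) \frac{1}{54 \left(-29 + 54\right)}}{17 \left(-3 + 6\right) 4^{2}} - \frac{35159}{-46838} = \frac{\left(-48087\right) \frac{1}{54 \cdot 25}}{17 \cdot 3 \cdot 16} - - \frac{35159}{46838} = \frac{\left(-48087\right) \frac{1}{1350}}{51 \cdot 16} + \frac{35159}{46838} = \frac{\left(-48087\right) \frac{1}{1350}}{816} + \frac{35159}{46838} = \left(- \frac{1781}{50}\right) \frac{1}{816} + \frac{35159}{46838} = - \frac{1781}{40800} + \frac{35159}{46838} = \frac{675534361}{955495200}$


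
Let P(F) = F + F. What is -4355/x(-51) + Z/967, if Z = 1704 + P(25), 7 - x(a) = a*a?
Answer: 8761161/2508398 ≈ 3.4927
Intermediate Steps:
P(F) = 2*F
x(a) = 7 - a**2 (x(a) = 7 - a*a = 7 - a**2)
Z = 1754 (Z = 1704 + 2*25 = 1704 + 50 = 1754)
-4355/x(-51) + Z/967 = -4355/(7 - 1*(-51)**2) + 1754/967 = -4355/(7 - 1*2601) + 1754*(1/967) = -4355/(7 - 2601) + 1754/967 = -4355/(-2594) + 1754/967 = -4355*(-1/2594) + 1754/967 = 4355/2594 + 1754/967 = 8761161/2508398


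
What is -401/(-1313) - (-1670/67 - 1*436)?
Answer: 40574933/87971 ≈ 461.23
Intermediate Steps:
-401/(-1313) - (-1670/67 - 1*436) = -401*(-1/1313) - (-1670*1/67 - 436) = 401/1313 - (-1670/67 - 436) = 401/1313 - 1*(-30882/67) = 401/1313 + 30882/67 = 40574933/87971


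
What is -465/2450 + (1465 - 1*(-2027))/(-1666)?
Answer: -19041/8330 ≈ -2.2858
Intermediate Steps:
-465/2450 + (1465 - 1*(-2027))/(-1666) = -465*1/2450 + (1465 + 2027)*(-1/1666) = -93/490 + 3492*(-1/1666) = -93/490 - 1746/833 = -19041/8330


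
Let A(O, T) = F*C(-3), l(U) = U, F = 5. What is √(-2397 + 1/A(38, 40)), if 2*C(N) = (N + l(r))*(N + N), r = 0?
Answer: 2*I*√134830/15 ≈ 48.959*I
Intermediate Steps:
C(N) = N² (C(N) = ((N + 0)*(N + N))/2 = (N*(2*N))/2 = (2*N²)/2 = N²)
A(O, T) = 45 (A(O, T) = 5*(-3)² = 5*9 = 45)
√(-2397 + 1/A(38, 40)) = √(-2397 + 1/45) = √(-107864/45) = 2*I*√134830/15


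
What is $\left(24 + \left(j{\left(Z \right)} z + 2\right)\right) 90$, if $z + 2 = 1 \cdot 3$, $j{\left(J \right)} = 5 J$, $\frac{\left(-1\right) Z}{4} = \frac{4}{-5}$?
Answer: $3780$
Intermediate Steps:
$Z = \frac{16}{5}$ ($Z = - 4 \frac{4}{-5} = - 4 \cdot 4 \left(- \frac{1}{5}\right) = \left(-4\right) \left(- \frac{4}{5}\right) = \frac{16}{5} \approx 3.2$)
$z = 1$ ($z = -2 + 1 \cdot 3 = -2 + 3 = 1$)
$\left(24 + \left(j{\left(Z \right)} z + 2\right)\right) 90 = \left(24 + \left(5 \cdot \frac{16}{5} \cdot 1 + 2\right)\right) 90 = \left(24 + \left(16 \cdot 1 + 2\right)\right) 90 = \left(24 + \left(16 + 2\right)\right) 90 = \left(24 + 18\right) 90 = 42 \cdot 90 = 3780$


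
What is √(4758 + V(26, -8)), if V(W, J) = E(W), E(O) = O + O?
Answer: √4810 ≈ 69.354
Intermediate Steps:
E(O) = 2*O
V(W, J) = 2*W
√(4758 + V(26, -8)) = √(4758 + 2*26) = √(4758 + 52) = √4810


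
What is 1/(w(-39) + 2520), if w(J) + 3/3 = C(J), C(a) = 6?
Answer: 1/2525 ≈ 0.00039604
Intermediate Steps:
w(J) = 5 (w(J) = -1 + 6 = 5)
1/(w(-39) + 2520) = 1/(5 + 2520) = 1/2525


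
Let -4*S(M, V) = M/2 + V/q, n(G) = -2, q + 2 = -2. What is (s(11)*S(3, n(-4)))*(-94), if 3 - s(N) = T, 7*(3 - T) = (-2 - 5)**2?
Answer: 329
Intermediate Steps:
q = -4 (q = -2 - 2 = -4)
S(M, V) = -M/8 + V/16 (S(M, V) = -(M/2 + V/(-4))/4 = -(M*(1/2) + V*(-1/4))/4 = -(M/2 - V/4)/4 = -M/8 + V/16)
T = -4 (T = 3 - (-2 - 5)**2/7 = 3 - 1/7*(-7)**2 = 3 - 1/7*49 = 3 - 7 = -4)
s(N) = 7 (s(N) = 3 - 1*(-4) = 3 + 4 = 7)
(s(11)*S(3, n(-4)))*(-94) = (7*(-1/8*3 + (1/16)*(-2)))*(-94) = (7*(-3/8 - 1/8))*(-94) = (7*(-1/2))*(-94) = -7/2*(-94) = 329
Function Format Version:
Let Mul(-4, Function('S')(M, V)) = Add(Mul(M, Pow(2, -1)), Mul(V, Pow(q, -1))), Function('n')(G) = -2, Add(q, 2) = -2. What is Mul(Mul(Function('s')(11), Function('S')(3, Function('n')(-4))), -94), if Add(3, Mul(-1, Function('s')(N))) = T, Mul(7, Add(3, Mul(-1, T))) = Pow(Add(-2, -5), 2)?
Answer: 329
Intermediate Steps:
q = -4 (q = Add(-2, -2) = -4)
Function('S')(M, V) = Add(Mul(Rational(-1, 8), M), Mul(Rational(1, 16), V)) (Function('S')(M, V) = Mul(Rational(-1, 4), Add(Mul(M, Pow(2, -1)), Mul(V, Pow(-4, -1)))) = Mul(Rational(-1, 4), Add(Mul(M, Rational(1, 2)), Mul(V, Rational(-1, 4)))) = Mul(Rational(-1, 4), Add(Mul(Rational(1, 2), M), Mul(Rational(-1, 4), V))) = Add(Mul(Rational(-1, 8), M), Mul(Rational(1, 16), V)))
T = -4 (T = Add(3, Mul(Rational(-1, 7), Pow(Add(-2, -5), 2))) = Add(3, Mul(Rational(-1, 7), Pow(-7, 2))) = Add(3, Mul(Rational(-1, 7), 49)) = Add(3, -7) = -4)
Function('s')(N) = 7 (Function('s')(N) = Add(3, Mul(-1, -4)) = Add(3, 4) = 7)
Mul(Mul(Function('s')(11), Function('S')(3, Function('n')(-4))), -94) = Mul(Mul(7, Add(Mul(Rational(-1, 8), 3), Mul(Rational(1, 16), -2))), -94) = Mul(Mul(7, Add(Rational(-3, 8), Rational(-1, 8))), -94) = Mul(Mul(7, Rational(-1, 2)), -94) = Mul(Rational(-7, 2), -94) = 329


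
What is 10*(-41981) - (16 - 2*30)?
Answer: -419766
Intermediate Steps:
10*(-41981) - (16 - 2*30) = -419810 - (16 - 60) = -419810 - 1*(-44) = -419810 + 44 = -419766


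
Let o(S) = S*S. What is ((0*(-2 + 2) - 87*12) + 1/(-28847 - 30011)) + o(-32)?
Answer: -1177161/58858 ≈ -20.000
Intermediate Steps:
o(S) = S**2
((0*(-2 + 2) - 87*12) + 1/(-28847 - 30011)) + o(-32) = ((0*(-2 + 2) - 87*12) + 1/(-28847 - 30011)) + (-32)**2 = ((0*0 - 1044) + 1/(-58858)) + 1024 = ((0 - 1044) - 1/58858) + 1024 = (-1044 - 1/58858) + 1024 = -61447753/58858 + 1024 = -1177161/58858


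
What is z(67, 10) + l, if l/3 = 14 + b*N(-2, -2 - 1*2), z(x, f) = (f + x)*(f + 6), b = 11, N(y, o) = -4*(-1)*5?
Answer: 1934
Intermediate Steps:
N(y, o) = 20 (N(y, o) = 4*5 = 20)
z(x, f) = (6 + f)*(f + x) (z(x, f) = (f + x)*(6 + f) = (6 + f)*(f + x))
l = 702 (l = 3*(14 + 11*20) = 3*(14 + 220) = 3*234 = 702)
z(67, 10) + l = (10² + 6*10 + 6*67 + 10*67) + 702 = (100 + 60 + 402 + 670) + 702 = 1232 + 702 = 1934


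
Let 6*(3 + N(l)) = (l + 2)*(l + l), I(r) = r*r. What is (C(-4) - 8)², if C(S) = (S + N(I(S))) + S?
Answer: 5929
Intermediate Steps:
I(r) = r²
N(l) = -3 + l*(2 + l)/3 (N(l) = -3 + ((l + 2)*(l + l))/6 = -3 + ((2 + l)*(2*l))/6 = -3 + (2*l*(2 + l))/6 = -3 + l*(2 + l)/3)
C(S) = -3 + 2*S + S⁴/3 + 2*S²/3 (C(S) = (S + (-3 + (S²)²/3 + 2*S²/3)) + S = (S + (-3 + S⁴/3 + 2*S²/3)) + S = (-3 + S + S⁴/3 + 2*S²/3) + S = -3 + 2*S + S⁴/3 + 2*S²/3)
(C(-4) - 8)² = ((-3 + 2*(-4) + (⅓)*(-4)⁴ + (⅔)*(-4)²) - 8)² = ((-3 - 8 + (⅓)*256 + (⅔)*16) - 8)² = ((-3 - 8 + 256/3 + 32/3) - 8)² = (85 - 8)² = 77² = 5929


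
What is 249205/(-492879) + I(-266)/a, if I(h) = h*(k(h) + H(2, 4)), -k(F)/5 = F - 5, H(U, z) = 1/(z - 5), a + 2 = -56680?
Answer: 27231972391/4656227913 ≈ 5.8485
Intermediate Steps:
a = -56682 (a = -2 - 56680 = -56682)
H(U, z) = 1/(-5 + z)
k(F) = 25 - 5*F (k(F) = -5*(F - 5) = -5*(-5 + F) = 25 - 5*F)
I(h) = h*(24 - 5*h) (I(h) = h*((25 - 5*h) + 1/(-5 + 4)) = h*((25 - 5*h) + 1/(-1)) = h*((25 - 5*h) - 1) = h*(24 - 5*h))
249205/(-492879) + I(-266)/a = 249205/(-492879) - 266*(24 - 5*(-266))/(-56682) = 249205*(-1/492879) - 266*(24 + 1330)*(-1/56682) = -249205/492879 - 266*1354*(-1/56682) = -249205/492879 - 360164*(-1/56682) = -249205/492879 + 180082/28341 = 27231972391/4656227913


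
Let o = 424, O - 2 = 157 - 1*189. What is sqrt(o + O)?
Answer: sqrt(394) ≈ 19.849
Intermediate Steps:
O = -30 (O = 2 + (157 - 1*189) = 2 + (157 - 189) = 2 - 32 = -30)
sqrt(o + O) = sqrt(424 - 30) = sqrt(394)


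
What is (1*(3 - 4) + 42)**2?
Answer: 1681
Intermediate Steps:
(1*(3 - 4) + 42)**2 = (1*(-1) + 42)**2 = (-1 + 42)**2 = 41**2 = 1681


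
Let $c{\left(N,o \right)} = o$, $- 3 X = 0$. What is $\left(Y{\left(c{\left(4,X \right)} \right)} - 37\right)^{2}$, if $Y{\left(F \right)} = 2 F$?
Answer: $1369$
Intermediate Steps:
$X = 0$ ($X = \left(- \frac{1}{3}\right) 0 = 0$)
$\left(Y{\left(c{\left(4,X \right)} \right)} - 37\right)^{2} = \left(2 \cdot 0 - 37\right)^{2} = \left(0 - 37\right)^{2} = \left(-37\right)^{2} = 1369$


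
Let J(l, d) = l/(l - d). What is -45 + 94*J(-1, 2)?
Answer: -41/3 ≈ -13.667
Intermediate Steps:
-45 + 94*J(-1, 2) = -45 + 94*(-1*(-1)/(2 - 1*(-1))) = -45 + 94*(-1*(-1)/(2 + 1)) = -45 + 94*(-1*(-1)/3) = -45 + 94*(-1*(-1)*⅓) = -45 + 94*(⅓) = -45 + 94/3 = -41/3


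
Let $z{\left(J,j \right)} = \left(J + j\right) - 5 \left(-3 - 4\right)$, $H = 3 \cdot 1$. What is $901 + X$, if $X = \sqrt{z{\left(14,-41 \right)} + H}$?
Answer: $901 + \sqrt{11} \approx 904.32$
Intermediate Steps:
$H = 3$
$z{\left(J,j \right)} = 35 + J + j$ ($z{\left(J,j \right)} = \left(J + j\right) - -35 = \left(J + j\right) + 35 = 35 + J + j$)
$X = \sqrt{11}$ ($X = \sqrt{\left(35 + 14 - 41\right) + 3} = \sqrt{8 + 3} = \sqrt{11} \approx 3.3166$)
$901 + X = 901 + \sqrt{11}$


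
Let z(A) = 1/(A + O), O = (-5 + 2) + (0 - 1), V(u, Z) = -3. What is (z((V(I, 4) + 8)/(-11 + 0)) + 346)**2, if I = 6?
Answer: 287065249/2401 ≈ 1.1956e+5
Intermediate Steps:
O = -4 (O = -3 - 1 = -4)
z(A) = 1/(-4 + A) (z(A) = 1/(A - 4) = 1/(-4 + A))
(z((V(I, 4) + 8)/(-11 + 0)) + 346)**2 = (1/(-4 + (-3 + 8)/(-11 + 0)) + 346)**2 = (1/(-4 + 5/(-11)) + 346)**2 = (1/(-4 + 5*(-1/11)) + 346)**2 = (1/(-4 - 5/11) + 346)**2 = (1/(-49/11) + 346)**2 = (-11/49 + 346)**2 = (16943/49)**2 = 287065249/2401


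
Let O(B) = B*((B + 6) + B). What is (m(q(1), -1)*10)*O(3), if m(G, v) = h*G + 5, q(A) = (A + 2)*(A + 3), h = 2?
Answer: 10440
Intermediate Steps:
q(A) = (2 + A)*(3 + A)
m(G, v) = 5 + 2*G (m(G, v) = 2*G + 5 = 5 + 2*G)
O(B) = B*(6 + 2*B) (O(B) = B*((6 + B) + B) = B*(6 + 2*B))
(m(q(1), -1)*10)*O(3) = ((5 + 2*(6 + 1² + 5*1))*10)*(2*3*(3 + 3)) = ((5 + 2*(6 + 1 + 5))*10)*(2*3*6) = ((5 + 2*12)*10)*36 = ((5 + 24)*10)*36 = (29*10)*36 = 290*36 = 10440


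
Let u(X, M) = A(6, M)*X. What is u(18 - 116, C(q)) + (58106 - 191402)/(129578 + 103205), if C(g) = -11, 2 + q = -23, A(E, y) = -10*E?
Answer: 1368630744/232783 ≈ 5879.4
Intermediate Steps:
q = -25 (q = -2 - 23 = -25)
u(X, M) = -60*X (u(X, M) = (-10*6)*X = -60*X)
u(18 - 116, C(q)) + (58106 - 191402)/(129578 + 103205) = -60*(18 - 116) + (58106 - 191402)/(129578 + 103205) = -60*(-98) - 133296/232783 = 5880 - 133296*1/232783 = 5880 - 133296/232783 = 1368630744/232783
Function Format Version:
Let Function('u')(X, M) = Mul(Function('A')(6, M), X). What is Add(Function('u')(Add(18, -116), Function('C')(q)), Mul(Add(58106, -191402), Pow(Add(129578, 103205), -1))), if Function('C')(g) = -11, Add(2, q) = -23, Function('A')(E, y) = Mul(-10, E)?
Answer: Rational(1368630744, 232783) ≈ 5879.4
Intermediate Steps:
q = -25 (q = Add(-2, -23) = -25)
Function('u')(X, M) = Mul(-60, X) (Function('u')(X, M) = Mul(Mul(-10, 6), X) = Mul(-60, X))
Add(Function('u')(Add(18, -116), Function('C')(q)), Mul(Add(58106, -191402), Pow(Add(129578, 103205), -1))) = Add(Mul(-60, Add(18, -116)), Mul(Add(58106, -191402), Pow(Add(129578, 103205), -1))) = Add(Mul(-60, -98), Mul(-133296, Pow(232783, -1))) = Add(5880, Mul(-133296, Rational(1, 232783))) = Add(5880, Rational(-133296, 232783)) = Rational(1368630744, 232783)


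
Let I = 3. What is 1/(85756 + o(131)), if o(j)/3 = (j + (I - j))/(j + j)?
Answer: 262/22468081 ≈ 1.1661e-5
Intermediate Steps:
o(j) = 9/(2*j) (o(j) = 3*((j + (3 - j))/(j + j)) = 3*(3/((2*j))) = 3*(3*(1/(2*j))) = 3*(3/(2*j)) = 9/(2*j))
1/(85756 + o(131)) = 1/(85756 + (9/2)/131) = 1/(85756 + (9/2)*(1/131)) = 1/(85756 + 9/262) = 1/(22468081/262) = 262/22468081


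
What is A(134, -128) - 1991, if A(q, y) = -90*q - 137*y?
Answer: 3485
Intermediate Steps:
A(q, y) = -137*y - 90*q
A(134, -128) - 1991 = (-137*(-128) - 90*134) - 1991 = (17536 - 12060) - 1991 = 5476 - 1991 = 3485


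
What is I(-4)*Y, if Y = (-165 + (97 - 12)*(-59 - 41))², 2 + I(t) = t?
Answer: -450493350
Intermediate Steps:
I(t) = -2 + t
Y = 75082225 (Y = (-165 + 85*(-100))² = (-165 - 8500)² = (-8665)² = 75082225)
I(-4)*Y = (-2 - 4)*75082225 = -6*75082225 = -450493350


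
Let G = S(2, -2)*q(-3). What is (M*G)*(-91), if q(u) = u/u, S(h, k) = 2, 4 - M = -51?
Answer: -10010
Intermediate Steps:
M = 55 (M = 4 - 1*(-51) = 4 + 51 = 55)
q(u) = 1
G = 2 (G = 2*1 = 2)
(M*G)*(-91) = (55*2)*(-91) = 110*(-91) = -10010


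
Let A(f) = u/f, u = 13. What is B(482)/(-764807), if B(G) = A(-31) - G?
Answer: 14955/23709017 ≈ 0.00063077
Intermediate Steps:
A(f) = 13/f
B(G) = -13/31 - G (B(G) = 13/(-31) - G = 13*(-1/31) - G = -13/31 - G)
B(482)/(-764807) = (-13/31 - 1*482)/(-764807) = (-13/31 - 482)*(-1/764807) = -14955/31*(-1/764807) = 14955/23709017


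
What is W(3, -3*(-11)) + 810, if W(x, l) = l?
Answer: 843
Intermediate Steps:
W(3, -3*(-11)) + 810 = -3*(-11) + 810 = 33 + 810 = 843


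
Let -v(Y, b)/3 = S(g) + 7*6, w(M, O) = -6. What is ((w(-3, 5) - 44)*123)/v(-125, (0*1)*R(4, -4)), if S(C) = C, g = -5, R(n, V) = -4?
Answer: 2050/37 ≈ 55.405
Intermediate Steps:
v(Y, b) = -111 (v(Y, b) = -3*(-5 + 7*6) = -3*(-5 + 42) = -3*37 = -111)
((w(-3, 5) - 44)*123)/v(-125, (0*1)*R(4, -4)) = ((-6 - 44)*123)/(-111) = -50*123*(-1/111) = -6150*(-1/111) = 2050/37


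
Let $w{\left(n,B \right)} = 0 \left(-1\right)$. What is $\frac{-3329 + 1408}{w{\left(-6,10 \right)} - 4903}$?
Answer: $\frac{1921}{4903} \approx 0.3918$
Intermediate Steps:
$w{\left(n,B \right)} = 0$
$\frac{-3329 + 1408}{w{\left(-6,10 \right)} - 4903} = \frac{-3329 + 1408}{0 - 4903} = - \frac{1921}{-4903} = \left(-1921\right) \left(- \frac{1}{4903}\right) = \frac{1921}{4903}$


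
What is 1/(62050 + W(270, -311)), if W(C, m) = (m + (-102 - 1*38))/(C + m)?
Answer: 1/62061 ≈ 1.6113e-5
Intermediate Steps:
W(C, m) = (-140 + m)/(C + m) (W(C, m) = (m + (-102 - 38))/(C + m) = (m - 140)/(C + m) = (-140 + m)/(C + m))
1/(62050 + W(270, -311)) = 1/(62050 + (-140 - 311)/(270 - 311)) = 1/(62050 - 451/(-41)) = 1/(62050 - 1/41*(-451)) = 1/(62050 + 11) = 1/62061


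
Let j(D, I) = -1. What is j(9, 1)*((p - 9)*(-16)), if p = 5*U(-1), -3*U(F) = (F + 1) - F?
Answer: -512/3 ≈ -170.67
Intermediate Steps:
U(F) = -⅓ (U(F) = -((F + 1) - F)/3 = -((1 + F) - F)/3 = -⅓*1 = -⅓)
p = -5/3 (p = 5*(-⅓) = -5/3 ≈ -1.6667)
j(9, 1)*((p - 9)*(-16)) = -(-5/3 - 9)*(-16) = -(-32)*(-16)/3 = -1*512/3 = -512/3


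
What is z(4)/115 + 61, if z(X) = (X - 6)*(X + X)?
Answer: 6999/115 ≈ 60.861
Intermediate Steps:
z(X) = 2*X*(-6 + X) (z(X) = (-6 + X)*(2*X) = 2*X*(-6 + X))
z(4)/115 + 61 = (2*4*(-6 + 4))/115 + 61 = (2*4*(-2))/115 + 61 = (1/115)*(-16) + 61 = -16/115 + 61 = 6999/115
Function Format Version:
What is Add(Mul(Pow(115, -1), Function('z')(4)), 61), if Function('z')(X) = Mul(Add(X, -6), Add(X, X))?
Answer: Rational(6999, 115) ≈ 60.861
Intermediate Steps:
Function('z')(X) = Mul(2, X, Add(-6, X)) (Function('z')(X) = Mul(Add(-6, X), Mul(2, X)) = Mul(2, X, Add(-6, X)))
Add(Mul(Pow(115, -1), Function('z')(4)), 61) = Add(Mul(Pow(115, -1), Mul(2, 4, Add(-6, 4))), 61) = Add(Mul(Rational(1, 115), Mul(2, 4, -2)), 61) = Add(Mul(Rational(1, 115), -16), 61) = Add(Rational(-16, 115), 61) = Rational(6999, 115)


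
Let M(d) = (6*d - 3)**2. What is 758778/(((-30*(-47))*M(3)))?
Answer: 126463/52875 ≈ 2.3917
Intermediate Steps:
M(d) = (-3 + 6*d)**2
758778/(((-30*(-47))*M(3))) = 758778/(((-30*(-47))*(9*(-1 + 2*3)**2))) = 758778/((1410*(9*(-1 + 6)**2))) = 758778/((1410*(9*5**2))) = 758778/((1410*(9*25))) = 758778/((1410*225)) = 758778/317250 = 758778*(1/317250) = 126463/52875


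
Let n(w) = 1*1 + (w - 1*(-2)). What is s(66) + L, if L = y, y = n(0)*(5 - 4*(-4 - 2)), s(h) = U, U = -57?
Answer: 30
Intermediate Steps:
n(w) = 3 + w (n(w) = 1 + (w + 2) = 1 + (2 + w) = 3 + w)
s(h) = -57
y = 87 (y = (3 + 0)*(5 - 4*(-4 - 2)) = 3*(5 - 4*(-6)) = 3*(5 + 24) = 3*29 = 87)
L = 87
s(66) + L = -57 + 87 = 30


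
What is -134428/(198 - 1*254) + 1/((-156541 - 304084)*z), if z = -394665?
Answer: 872786107565627/363585131250 ≈ 2400.5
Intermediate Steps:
-134428/(198 - 1*254) + 1/((-156541 - 304084)*z) = -134428/(198 - 1*254) + 1/(-156541 - 304084*(-394665)) = -134428/(198 - 254) - 1/394665/(-460625) = -134428/(-56) - 1/460625*(-1/394665) = -134428*(-1/56) + 1/181792565625 = 4801/2 + 1/181792565625 = 872786107565627/363585131250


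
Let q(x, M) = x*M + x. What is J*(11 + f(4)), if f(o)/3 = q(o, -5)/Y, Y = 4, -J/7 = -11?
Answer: -77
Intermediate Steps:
J = 77 (J = -7*(-11) = 77)
q(x, M) = x + M*x (q(x, M) = M*x + x = x + M*x)
f(o) = -3*o (f(o) = 3*((o*(1 - 5))/4) = 3*((o*(-4))*(1/4)) = 3*(-4*o*(1/4)) = 3*(-o) = -3*o)
J*(11 + f(4)) = 77*(11 - 3*4) = 77*(11 - 12) = 77*(-1) = -77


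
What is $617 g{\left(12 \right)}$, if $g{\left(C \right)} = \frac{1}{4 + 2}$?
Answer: $\frac{617}{6} \approx 102.83$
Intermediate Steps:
$g{\left(C \right)} = \frac{1}{6}$
$617 g{\left(12 \right)} = 617 \cdot \frac{1}{6} = \frac{617}{6}$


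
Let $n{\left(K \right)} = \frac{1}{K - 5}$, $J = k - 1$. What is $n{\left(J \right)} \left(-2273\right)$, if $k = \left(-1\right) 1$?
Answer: $\frac{2273}{7} \approx 324.71$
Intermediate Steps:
$k = -1$
$J = -2$ ($J = -1 - 1 = -2$)
$n{\left(K \right)} = \frac{1}{-5 + K}$
$n{\left(J \right)} \left(-2273\right) = \frac{1}{-5 - 2} \left(-2273\right) = \frac{1}{-7} \left(-2273\right) = \left(- \frac{1}{7}\right) \left(-2273\right) = \frac{2273}{7}$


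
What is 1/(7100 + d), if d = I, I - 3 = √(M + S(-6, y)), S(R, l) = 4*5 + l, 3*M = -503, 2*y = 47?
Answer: 42618/302716399 - I*√4470/302716399 ≈ 0.00014079 - 2.2086e-7*I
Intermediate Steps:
y = 47/2 (y = (½)*47 = 47/2 ≈ 23.500)
M = -503/3 (M = (⅓)*(-503) = -503/3 ≈ -167.67)
S(R, l) = 20 + l
I = 3 + I*√4470/6 (I = 3 + √(-503/3 + (20 + 47/2)) = 3 + √(-503/3 + 87/2) = 3 + √(-745/6) = 3 + I*√4470/6 ≈ 3.0 + 11.143*I)
d = 3 + I*√4470/6 ≈ 3.0 + 11.143*I
1/(7100 + d) = 1/(7100 + (3 + I*√4470/6)) = 1/(7103 + I*√4470/6)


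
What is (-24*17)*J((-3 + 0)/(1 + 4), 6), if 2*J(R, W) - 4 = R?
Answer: -3468/5 ≈ -693.60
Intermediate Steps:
J(R, W) = 2 + R/2
(-24*17)*J((-3 + 0)/(1 + 4), 6) = (-24*17)*(2 + ((-3 + 0)/(1 + 4))/2) = -408*(2 + (-3/5)/2) = -408*(2 + (-3*1/5)/2) = -408*(2 + (1/2)*(-3/5)) = -408*(2 - 3/10) = -408*17/10 = -3468/5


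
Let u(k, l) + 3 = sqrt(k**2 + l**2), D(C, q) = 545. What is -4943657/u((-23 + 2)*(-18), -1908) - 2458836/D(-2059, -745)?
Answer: -3103564337533/687306585 - 9887314*sqrt(11677)/420371 ≈ -7057.2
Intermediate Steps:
u(k, l) = -3 + sqrt(k**2 + l**2)
-4943657/u((-23 + 2)*(-18), -1908) - 2458836/D(-2059, -745) = -4943657/(-3 + sqrt(((-23 + 2)*(-18))**2 + (-1908)**2)) - 2458836/545 = -4943657/(-3 + sqrt((-21*(-18))**2 + 3640464)) - 2458836*1/545 = -4943657/(-3 + sqrt(378**2 + 3640464)) - 2458836/545 = -4943657/(-3 + sqrt(142884 + 3640464)) - 2458836/545 = -4943657/(-3 + sqrt(3783348)) - 2458836/545 = -4943657/(-3 + 18*sqrt(11677)) - 2458836/545 = -2458836/545 - 4943657/(-3 + 18*sqrt(11677))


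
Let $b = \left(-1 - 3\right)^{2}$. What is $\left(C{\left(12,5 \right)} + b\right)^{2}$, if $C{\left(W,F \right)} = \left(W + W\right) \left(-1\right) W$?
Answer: $73984$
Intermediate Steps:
$C{\left(W,F \right)} = - 2 W^{2}$ ($C{\left(W,F \right)} = 2 W \left(-1\right) W = - 2 W W = - 2 W^{2}$)
$b = 16$ ($b = \left(-4\right)^{2} = 16$)
$\left(C{\left(12,5 \right)} + b\right)^{2} = \left(- 2 \cdot 12^{2} + 16\right)^{2} = \left(\left(-2\right) 144 + 16\right)^{2} = \left(-288 + 16\right)^{2} = \left(-272\right)^{2} = 73984$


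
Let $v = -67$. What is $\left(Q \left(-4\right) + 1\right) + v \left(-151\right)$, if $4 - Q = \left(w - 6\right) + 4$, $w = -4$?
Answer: $10078$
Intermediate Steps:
$Q = 10$ ($Q = 4 - \left(\left(-4 - 6\right) + 4\right) = 4 - \left(-10 + 4\right) = 4 - -6 = 4 + 6 = 10$)
$\left(Q \left(-4\right) + 1\right) + v \left(-151\right) = \left(10 \left(-4\right) + 1\right) - -10117 = \left(-40 + 1\right) + 10117 = -39 + 10117 = 10078$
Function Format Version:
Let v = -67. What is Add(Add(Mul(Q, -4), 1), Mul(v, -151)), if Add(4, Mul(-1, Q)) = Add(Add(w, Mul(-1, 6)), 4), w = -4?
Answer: 10078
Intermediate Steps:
Q = 10 (Q = Add(4, Mul(-1, Add(Add(-4, Mul(-1, 6)), 4))) = Add(4, Mul(-1, Add(Add(-4, -6), 4))) = Add(4, Mul(-1, Add(-10, 4))) = Add(4, Mul(-1, -6)) = Add(4, 6) = 10)
Add(Add(Mul(Q, -4), 1), Mul(v, -151)) = Add(Add(Mul(10, -4), 1), Mul(-67, -151)) = Add(Add(-40, 1), 10117) = Add(-39, 10117) = 10078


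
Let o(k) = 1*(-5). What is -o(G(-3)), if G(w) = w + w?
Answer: 5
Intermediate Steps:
G(w) = 2*w
o(k) = -5
-o(G(-3)) = -1*(-5) = 5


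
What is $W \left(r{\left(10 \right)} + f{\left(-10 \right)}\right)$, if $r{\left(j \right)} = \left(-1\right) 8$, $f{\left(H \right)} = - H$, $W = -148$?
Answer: $-296$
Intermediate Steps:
$r{\left(j \right)} = -8$
$W \left(r{\left(10 \right)} + f{\left(-10 \right)}\right) = - 148 \left(-8 - -10\right) = - 148 \left(-8 + 10\right) = \left(-148\right) 2 = -296$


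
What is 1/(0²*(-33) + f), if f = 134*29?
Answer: 1/3886 ≈ 0.00025733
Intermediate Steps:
f = 3886
1/(0²*(-33) + f) = 1/(0²*(-33) + 3886) = 1/(0*(-33) + 3886) = 1/(0 + 3886) = 1/3886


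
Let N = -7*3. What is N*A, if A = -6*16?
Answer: 2016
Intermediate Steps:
A = -96
N = -21
N*A = -21*(-96) = 2016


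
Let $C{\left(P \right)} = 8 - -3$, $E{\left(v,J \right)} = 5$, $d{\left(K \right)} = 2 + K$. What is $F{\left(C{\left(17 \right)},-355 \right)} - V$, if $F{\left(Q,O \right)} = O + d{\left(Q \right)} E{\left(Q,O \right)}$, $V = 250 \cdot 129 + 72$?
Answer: $-32612$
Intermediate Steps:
$C{\left(P \right)} = 11$ ($C{\left(P \right)} = 8 + 3 = 11$)
$V = 32322$ ($V = 32250 + 72 = 32322$)
$F{\left(Q,O \right)} = 10 + O + 5 Q$ ($F{\left(Q,O \right)} = O + \left(2 + Q\right) 5 = O + \left(10 + 5 Q\right) = 10 + O + 5 Q$)
$F{\left(C{\left(17 \right)},-355 \right)} - V = \left(10 - 355 + 5 \cdot 11\right) - 32322 = \left(10 - 355 + 55\right) - 32322 = -290 - 32322 = -32612$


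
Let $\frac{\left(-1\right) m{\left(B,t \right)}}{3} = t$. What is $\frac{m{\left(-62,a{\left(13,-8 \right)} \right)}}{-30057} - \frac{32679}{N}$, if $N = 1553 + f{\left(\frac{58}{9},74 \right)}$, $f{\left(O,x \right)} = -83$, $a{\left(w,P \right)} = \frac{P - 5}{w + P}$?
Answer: $- \frac{109138241}{4909310} \approx -22.231$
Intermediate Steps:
$a{\left(w,P \right)} = \frac{-5 + P}{P + w}$
$m{\left(B,t \right)} = - 3 t$
$N = 1470$ ($N = 1553 - 83 = 1470$)
$\frac{m{\left(-62,a{\left(13,-8 \right)} \right)}}{-30057} - \frac{32679}{N} = \frac{\left(-3\right) \frac{-5 - 8}{-8 + 13}}{-30057} - \frac{32679}{1470} = - 3 \cdot \frac{1}{5} \left(-13\right) \left(- \frac{1}{30057}\right) - \frac{10893}{490} = \left(-3\right) \left(- \frac{13}{5}\right) \left(- \frac{1}{30057}\right) - \frac{10893}{490} = \frac{39}{5} \left(- \frac{1}{30057}\right) - \frac{10893}{490} = - \frac{13}{50095} - \frac{10893}{490} = - \frac{109138241}{4909310}$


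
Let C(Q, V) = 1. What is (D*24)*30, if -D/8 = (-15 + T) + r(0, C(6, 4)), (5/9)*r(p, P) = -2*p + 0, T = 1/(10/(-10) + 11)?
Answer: 85824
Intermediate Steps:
T = 1/10 (T = 1/(10*(-1/10) + 11) = 1/(-1 + 11) = 1/10 ≈ 0.10000)
r(p, P) = -18*p/5 (r(p, P) = 9*(-2*p + 0)/5 = 9*(-2*p)/5 = -18*p/5)
D = 596/5 (D = -8*((-15 + 1/10) - 18/5*0) = -8*(-149/10 + 0) = -8*(-149/10) = 596/5 ≈ 119.20)
(D*24)*30 = ((596/5)*24)*30 = (14304/5)*30 = 85824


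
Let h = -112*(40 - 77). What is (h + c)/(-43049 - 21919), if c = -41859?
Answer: 37715/64968 ≈ 0.58052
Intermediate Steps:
h = 4144 (h = -112*(-37) = 4144)
(h + c)/(-43049 - 21919) = (4144 - 41859)/(-43049 - 21919) = -37715/(-64968) = -37715*(-1/64968) = 37715/64968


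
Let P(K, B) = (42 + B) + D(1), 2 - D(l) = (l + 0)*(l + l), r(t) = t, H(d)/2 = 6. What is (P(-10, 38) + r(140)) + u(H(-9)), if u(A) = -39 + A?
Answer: 193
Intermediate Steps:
H(d) = 12 (H(d) = 2*6 = 12)
D(l) = 2 - 2*l² (D(l) = 2 - (l + 0)*(l + l) = 2 - l*2*l = 2 - 2*l²)
P(K, B) = 42 + B (P(K, B) = (42 + B) + (2 - 2*1²) = (42 + B) + (2 - 2*1) = (42 + B) + (2 - 2) = (42 + B) + 0 = 42 + B)
(P(-10, 38) + r(140)) + u(H(-9)) = ((42 + 38) + 140) + (-39 + 12) = (80 + 140) - 27 = 220 - 27 = 193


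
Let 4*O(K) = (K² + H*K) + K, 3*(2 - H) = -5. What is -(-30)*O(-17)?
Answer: 3145/2 ≈ 1572.5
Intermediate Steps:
H = 11/3 (H = 2 - ⅓*(-5) = 2 + 5/3 = 11/3 ≈ 3.6667)
O(K) = K²/4 + 7*K/6 (O(K) = ((K² + 11*K/3) + K)/4 = (K² + 14*K/3)/4 = K²/4 + 7*K/6)
-(-30)*O(-17) = -(-30)*(1/12)*(-17)*(14 + 3*(-17)) = -(-30)*(1/12)*(-17)*(14 - 51) = -(-30)*(1/12)*(-17)*(-37) = -(-30)*629/12 = -1*(-3145/2) = 3145/2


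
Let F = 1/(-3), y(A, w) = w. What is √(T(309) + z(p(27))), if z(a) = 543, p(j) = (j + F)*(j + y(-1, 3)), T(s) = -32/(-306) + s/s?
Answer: 44*√731/51 ≈ 23.326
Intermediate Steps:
F = -⅓ ≈ -0.33333
T(s) = 169/153 (T(s) = -32*(-1/306) + 1 = 16/153 + 1 = 169/153)
p(j) = (3 + j)*(-⅓ + j) (p(j) = (j - ⅓)*(j + 3) = (-⅓ + j)*(3 + j) = (3 + j)*(-⅓ + j))
√(T(309) + z(p(27))) = √(169/153 + 543) = √(83248/153) = 44*√731/51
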